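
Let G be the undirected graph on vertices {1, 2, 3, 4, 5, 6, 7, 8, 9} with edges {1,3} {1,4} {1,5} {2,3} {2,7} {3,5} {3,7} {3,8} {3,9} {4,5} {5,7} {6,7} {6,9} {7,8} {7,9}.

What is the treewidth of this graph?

2

A width-2 tree decomposition is:
Bags: B1 = {3, 5, 7}  B2 = {3, 7, 8}  B3 = {3, 7, 9}  B4 = {1, 3, 5}  B5 = {6, 7, 9}  B6 = {1, 4, 5}  B7 = {2, 3, 7}
Tree: B1–B2, B1–B3, B1–B4, B3–B5, B4–B6, B3–B7
Each bag holds 3 vertices, so the decomposition has width 2, which upper-bounds the treewidth. On the other hand G contains the 3-clique {1, 3, 5}. A clique must lie in a single bag of any decomposition, so no decomposition can have width below 2. Hence tw(G) = 2 exactly.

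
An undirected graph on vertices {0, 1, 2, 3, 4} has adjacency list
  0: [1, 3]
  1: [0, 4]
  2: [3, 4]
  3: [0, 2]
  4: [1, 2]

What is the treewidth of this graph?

2

A width-2 tree decomposition is:
Bags: B1 = {0, 1, 4}  B2 = {0, 3, 4}  B3 = {2, 3, 4}
Tree: B1–B2, B2–B3
Every bag has size at most 3, so the width is 3 − 1 = 2 and tw(G) ≤ 2. For the lower bound, G contains the cycle 4–1–0–3–2–4, so G is not a forest; only forests have treewidth ≤ 1, hence tw(G) ≥ 2. Hence tw(G) = 2 exactly.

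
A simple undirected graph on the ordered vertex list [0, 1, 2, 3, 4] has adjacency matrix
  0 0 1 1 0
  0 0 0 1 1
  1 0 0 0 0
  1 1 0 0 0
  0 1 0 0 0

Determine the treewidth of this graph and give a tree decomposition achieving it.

Treewidth 1.
One such decomposition:
Bags: B1 = {0, 2}  B2 = {0, 3}  B3 = {1, 3}  B4 = {1, 4}
Tree: B1–B2, B2–B3, B3–B4

Each bag holds 2 vertices, so the decomposition has width 1, which upper-bounds the treewidth. Since G has at least one edge (e.g. 2–0), it is not an edgeless graph, so tw(G) ≥ 1. Therefore the treewidth is 1.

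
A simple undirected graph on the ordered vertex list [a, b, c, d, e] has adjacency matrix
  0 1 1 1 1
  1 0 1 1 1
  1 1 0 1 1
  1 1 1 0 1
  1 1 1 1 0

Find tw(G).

4

A width-4 tree decomposition is:
Bags: B1 = {a, b, c, d, e}
Tree: (single bag)
With just one bag of size 5, the width is 5 − 1 = 4, so tw(G) ≤ 4. For the lower bound, the 5 vertices {a, b, c, d, e} are pairwise adjacent, and any tree decomposition puts a clique entirely inside one bag — forcing width ≥ 4. Therefore the treewidth is 4.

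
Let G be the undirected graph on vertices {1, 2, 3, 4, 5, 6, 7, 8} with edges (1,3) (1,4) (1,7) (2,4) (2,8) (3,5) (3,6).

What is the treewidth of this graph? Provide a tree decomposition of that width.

The largest bag has 2 vertices, giving width 1; this decomposition certifies tw(G) ≤ 1. Any graph with an edge has treewidth ≥ 1, and G has the edge 1–4. Therefore the treewidth is 1.

Treewidth 1.
Bags: B1 = {1, 4}  B2 = {2, 4}  B3 = {2, 8}  B4 = {1, 3}  B5 = {1, 7}  B6 = {3, 6}  B7 = {3, 5}
Tree: B1–B2, B2–B3, B1–B4, B4–B5, B4–B6, B6–B7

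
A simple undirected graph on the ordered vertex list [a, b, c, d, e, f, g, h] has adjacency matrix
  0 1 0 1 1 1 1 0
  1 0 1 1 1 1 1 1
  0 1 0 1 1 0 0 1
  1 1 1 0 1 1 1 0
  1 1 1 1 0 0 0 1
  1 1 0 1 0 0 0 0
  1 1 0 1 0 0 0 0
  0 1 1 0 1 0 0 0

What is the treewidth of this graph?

A width-3 tree decomposition is:
Bags: B1 = {a, b, d, e}  B2 = {a, b, d, g}  B3 = {a, b, d, f}  B4 = {b, c, d, e}  B5 = {b, c, e, h}
Tree: B1–B2, B2–B3, B1–B4, B4–B5
Each bag holds 4 vertices, so the decomposition has width 3, which upper-bounds the treewidth. Conversely, {b, c, d, e} is a clique of size 4, and the vertices of any clique must share a bag in every tree decomposition; so some bag has ≥ 4 vertices and tw(G) ≥ 3. The upper and lower bounds meet at 3, so that is the treewidth.

3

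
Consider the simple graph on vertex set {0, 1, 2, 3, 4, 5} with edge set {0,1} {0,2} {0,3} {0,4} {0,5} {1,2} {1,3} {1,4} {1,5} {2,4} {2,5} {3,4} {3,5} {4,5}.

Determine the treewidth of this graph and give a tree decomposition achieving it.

Treewidth 4.
Bags: B1 = {0, 1, 3, 4, 5}  B2 = {0, 1, 2, 4, 5}
Tree: B1–B2

Each bag holds 5 vertices, so the decomposition has width 4, which upper-bounds the treewidth. For the lower bound, the 5 vertices {0, 1, 2, 4, 5} are pairwise adjacent, and any tree decomposition puts a clique entirely inside one bag — forcing width ≥ 4. Combining the bounds, tw(G) = 4.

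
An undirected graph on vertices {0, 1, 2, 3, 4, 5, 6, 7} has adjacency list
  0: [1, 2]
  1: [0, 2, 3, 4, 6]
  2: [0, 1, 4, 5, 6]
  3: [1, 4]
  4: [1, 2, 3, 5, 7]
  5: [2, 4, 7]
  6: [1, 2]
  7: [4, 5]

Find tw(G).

A width-2 tree decomposition is:
Bags: B1 = {1, 2, 4}  B2 = {1, 3, 4}  B3 = {1, 2, 6}  B4 = {2, 4, 5}  B5 = {4, 5, 7}  B6 = {0, 1, 2}
Tree: B1–B2, B1–B3, B1–B4, B4–B5, B3–B6
The largest bag has 3 vertices, giving width 2; this decomposition certifies tw(G) ≤ 2. Conversely, {0, 1, 2} is a clique of size 3, and the vertices of any clique must share a bag in every tree decomposition; so some bag has ≥ 3 vertices and tw(G) ≥ 2. The upper and lower bounds meet at 2, so that is the treewidth.

2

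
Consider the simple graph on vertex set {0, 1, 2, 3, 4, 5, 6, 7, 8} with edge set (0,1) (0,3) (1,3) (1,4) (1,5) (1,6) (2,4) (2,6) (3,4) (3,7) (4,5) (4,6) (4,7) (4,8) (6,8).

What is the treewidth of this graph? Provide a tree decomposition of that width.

Each bag holds 3 vertices, so the decomposition has width 2, which upper-bounds the treewidth. For the lower bound, the 3 vertices {0, 1, 3} are pairwise adjacent, and any tree decomposition puts a clique entirely inside one bag — forcing width ≥ 2. Hence tw(G) = 2 exactly.

Treewidth 2.
Bags: B1 = {1, 3, 4}  B2 = {3, 4, 7}  B3 = {1, 4, 6}  B4 = {4, 6, 8}  B5 = {0, 1, 3}  B6 = {1, 4, 5}  B7 = {2, 4, 6}
Tree: B1–B2, B1–B3, B3–B4, B1–B5, B1–B6, B3–B7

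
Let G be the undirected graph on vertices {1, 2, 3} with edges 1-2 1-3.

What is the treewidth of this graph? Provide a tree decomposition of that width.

Every bag has size at most 2, so the width is 2 − 1 = 1 and tw(G) ≤ 1. Any graph with an edge has treewidth ≥ 1, and G has the edge 1–2. Combining the bounds, tw(G) = 1.

Treewidth 1.
One such decomposition:
Bags: B1 = {1, 2}  B2 = {1, 3}
Tree: B1–B2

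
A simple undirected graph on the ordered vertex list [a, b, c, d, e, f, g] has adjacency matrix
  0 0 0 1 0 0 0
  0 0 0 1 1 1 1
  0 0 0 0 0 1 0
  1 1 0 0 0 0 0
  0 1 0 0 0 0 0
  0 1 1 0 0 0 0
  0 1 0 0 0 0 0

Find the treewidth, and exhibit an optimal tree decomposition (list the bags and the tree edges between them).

The largest bag has 2 vertices, giving width 1; this decomposition certifies tw(G) ≤ 1. Any graph with an edge has treewidth ≥ 1, and G has the edge b–f. Combining the bounds, tw(G) = 1.

Treewidth 1.
One optimal decomposition is:
Bags: B1 = {b, f}  B2 = {b, g}  B3 = {b, d}  B4 = {a, d}  B5 = {b, e}  B6 = {c, f}
Tree: B1–B2, B2–B3, B3–B4, B3–B5, B1–B6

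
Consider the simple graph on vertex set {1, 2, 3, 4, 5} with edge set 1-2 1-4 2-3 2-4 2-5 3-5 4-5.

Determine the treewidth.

A width-2 tree decomposition is:
Bags: B1 = {2, 3, 5}  B2 = {2, 4, 5}  B3 = {1, 2, 4}
Tree: B1–B2, B2–B3
Each bag holds 3 vertices, so the decomposition has width 2, which upper-bounds the treewidth. On the other hand G contains the 3-clique {2, 3, 5}. A clique must lie in a single bag of any decomposition, so no decomposition can have width below 2. The upper and lower bounds meet at 2, so that is the treewidth.

2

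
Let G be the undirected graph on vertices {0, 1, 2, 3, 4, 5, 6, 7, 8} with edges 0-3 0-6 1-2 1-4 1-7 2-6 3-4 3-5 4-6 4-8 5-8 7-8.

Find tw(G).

A width-3 tree decomposition is:
Bags: B1 = {0, 3, 5, 6}  B2 = {3, 4, 5, 6}  B3 = {4, 5, 6, 8}  B4 = {2, 4, 6, 8}  B5 = {1, 2, 4, 8}  B6 = {1, 2, 7, 8}
Tree: B1–B2, B2–B3, B3–B4, B4–B5, B5–B6
Each bag holds 4 vertices, so the decomposition has width 3, which upper-bounds the treewidth. For the lower bound: the 4 vertex sets {0,3,5}, {6}, {4}, {1,2,7,8} are disjoint, each induces a connected subgraph, and every pair is joined by at least one edge of G. Contracting each set to a single vertex therefore yields K_{4} as a minor, and since treewidth is minor-monotone, tw(G) ≥ tw(K_{4}) = 3. The upper and lower bounds meet at 3, so that is the treewidth.

3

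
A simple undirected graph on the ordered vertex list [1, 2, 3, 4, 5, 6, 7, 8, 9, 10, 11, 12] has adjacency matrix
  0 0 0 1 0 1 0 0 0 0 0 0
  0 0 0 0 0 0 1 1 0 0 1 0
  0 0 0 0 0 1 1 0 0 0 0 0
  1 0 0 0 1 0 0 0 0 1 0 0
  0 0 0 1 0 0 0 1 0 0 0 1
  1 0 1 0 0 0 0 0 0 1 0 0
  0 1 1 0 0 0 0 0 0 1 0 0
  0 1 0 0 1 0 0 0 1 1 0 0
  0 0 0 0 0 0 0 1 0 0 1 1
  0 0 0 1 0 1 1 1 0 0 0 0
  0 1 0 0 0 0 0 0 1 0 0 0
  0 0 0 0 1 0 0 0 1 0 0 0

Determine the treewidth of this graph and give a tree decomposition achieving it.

The largest bag has 4 vertices, giving width 3; this decomposition certifies tw(G) ≤ 3. For the lower bound: the 4 vertex sets {1,3,6}, {7}, {10}, {2,4,5,8} are disjoint, each induces a connected subgraph, and every pair is joined by at least one edge of G. Contracting each set to a single vertex therefore yields K_{4} as a minor, and since treewidth is minor-monotone, tw(G) ≥ tw(K_{4}) = 3. Hence tw(G) = 3 exactly.

Treewidth 3.
One optimal decomposition is:
Bags: B1 = {1, 3, 6, 7}  B2 = {1, 6, 7, 10}  B3 = {1, 4, 7, 10}  B4 = {2, 4, 7, 10}  B5 = {2, 4, 8, 10}  B6 = {2, 4, 5, 8}  B7 = {2, 5, 8, 11}  B8 = {5, 8, 9, 11}  B9 = {5, 9, 11, 12}
Tree: B1–B2, B2–B3, B3–B4, B4–B5, B5–B6, B6–B7, B7–B8, B8–B9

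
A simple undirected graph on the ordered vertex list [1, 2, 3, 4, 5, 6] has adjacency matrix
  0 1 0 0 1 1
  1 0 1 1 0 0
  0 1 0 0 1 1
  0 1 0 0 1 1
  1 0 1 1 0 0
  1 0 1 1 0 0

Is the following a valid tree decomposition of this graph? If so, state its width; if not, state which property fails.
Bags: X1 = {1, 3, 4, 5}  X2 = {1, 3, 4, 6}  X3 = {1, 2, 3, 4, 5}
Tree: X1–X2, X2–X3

A tree decomposition must satisfy three properties: every vertex lies in some bag; for every edge, both endpoints lie together in some bag; and for every vertex, the bags containing it form a connected subtree. Here bags containing vertex 5 are not connected in the tree, so the decomposition is invalid.

No — bags containing vertex 5 are not connected in the tree.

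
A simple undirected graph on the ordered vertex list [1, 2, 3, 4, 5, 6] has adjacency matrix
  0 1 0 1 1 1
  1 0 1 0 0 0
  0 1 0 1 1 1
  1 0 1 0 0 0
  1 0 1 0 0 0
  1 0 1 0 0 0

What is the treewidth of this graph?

2

A width-2 tree decomposition is:
Bags: B1 = {1, 3, 5}  B2 = {1, 3, 4}  B3 = {1, 2, 3}  B4 = {1, 3, 6}
Tree: B1–B2, B2–B3, B3–B4
Every bag has size at most 3, so the width is 3 − 1 = 2 and tw(G) ≤ 2. The edges 3–5–1–4–3 form a cycle, so G is not a tree and its treewidth is at least 2. Combining the bounds, tw(G) = 2.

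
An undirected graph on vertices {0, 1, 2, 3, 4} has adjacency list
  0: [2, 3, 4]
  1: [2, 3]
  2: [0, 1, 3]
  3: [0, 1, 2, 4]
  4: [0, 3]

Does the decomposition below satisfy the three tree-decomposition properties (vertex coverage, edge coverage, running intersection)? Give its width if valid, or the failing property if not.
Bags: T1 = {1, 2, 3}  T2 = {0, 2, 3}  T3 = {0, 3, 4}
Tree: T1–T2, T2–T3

Yes; width 2.

Vertex coverage: the bags together contain {0, 1, 2, 3, 4}, the full vertex set. Edge coverage: each edge of G has both endpoints in at least one bag. Running intersection: for every vertex, the bags containing it form a connected subtree. All three properties hold, so this is a valid tree decomposition of width max|bag| − 1 = 2, and hence tw(G) ≤ 2.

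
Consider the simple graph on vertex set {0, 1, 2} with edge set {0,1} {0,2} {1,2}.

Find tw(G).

2

A width-2 tree decomposition is:
Bags: B1 = {0, 1, 2}
Tree: (single bag)
With just one bag of size 3, the width is 3 − 1 = 2, so tw(G) ≤ 2. Conversely, {0, 1, 2} is a clique of size 3, and the vertices of any clique must share a bag in every tree decomposition; so some bag has ≥ 3 vertices and tw(G) ≥ 2. Therefore the treewidth is 2.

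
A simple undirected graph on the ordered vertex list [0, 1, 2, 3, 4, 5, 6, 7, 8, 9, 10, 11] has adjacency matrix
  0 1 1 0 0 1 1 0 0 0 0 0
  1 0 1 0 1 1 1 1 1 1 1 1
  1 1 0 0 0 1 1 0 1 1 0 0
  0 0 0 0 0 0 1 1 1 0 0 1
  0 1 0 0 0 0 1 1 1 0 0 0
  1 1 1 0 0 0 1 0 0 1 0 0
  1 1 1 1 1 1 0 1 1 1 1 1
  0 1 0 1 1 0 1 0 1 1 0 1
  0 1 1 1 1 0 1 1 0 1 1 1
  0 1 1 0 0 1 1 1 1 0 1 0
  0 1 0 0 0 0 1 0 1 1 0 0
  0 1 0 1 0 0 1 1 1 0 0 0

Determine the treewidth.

4

A width-4 tree decomposition is:
Bags: B1 = {1, 2, 6, 8, 9}  B2 = {1, 6, 7, 8, 9}  B3 = {1, 2, 5, 6, 9}  B4 = {1, 6, 7, 8, 11}  B5 = {1, 4, 6, 7, 8}  B6 = {3, 6, 7, 8, 11}  B7 = {1, 6, 8, 9, 10}  B8 = {0, 1, 2, 5, 6}
Tree: B1–B2, B1–B3, B2–B4, B2–B5, B4–B6, B1–B7, B3–B8
Every bag has size at most 5, so the width is 5 − 1 = 4 and tw(G) ≤ 4. For the lower bound, the 5 vertices {0, 1, 2, 5, 6} are pairwise adjacent, and any tree decomposition puts a clique entirely inside one bag — forcing width ≥ 4. Therefore the treewidth is 4.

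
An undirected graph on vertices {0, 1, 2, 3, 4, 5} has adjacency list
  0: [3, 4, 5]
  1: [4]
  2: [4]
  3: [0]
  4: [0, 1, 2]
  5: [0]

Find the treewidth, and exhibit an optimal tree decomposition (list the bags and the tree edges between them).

Every bag has size at most 2, so the width is 2 − 1 = 1 and tw(G) ≤ 1. Since G has at least one edge (e.g. 4–0), it is not an edgeless graph, so tw(G) ≥ 1. Combining the bounds, tw(G) = 1.

Treewidth 1.
One optimal decomposition is:
Bags: B1 = {0, 4}  B2 = {1, 4}  B3 = {0, 5}  B4 = {2, 4}  B5 = {0, 3}
Tree: B1–B2, B1–B3, B2–B4, B1–B5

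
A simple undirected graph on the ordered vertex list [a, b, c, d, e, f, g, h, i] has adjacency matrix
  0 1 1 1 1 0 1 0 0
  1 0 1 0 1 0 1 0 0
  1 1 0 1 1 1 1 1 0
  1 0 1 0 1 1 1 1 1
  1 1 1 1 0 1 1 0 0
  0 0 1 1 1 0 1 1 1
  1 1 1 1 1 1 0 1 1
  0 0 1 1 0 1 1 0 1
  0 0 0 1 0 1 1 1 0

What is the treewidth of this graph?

A width-4 tree decomposition is:
Bags: B1 = {c, d, f, g, h}  B2 = {c, d, e, f, g}  B3 = {a, c, d, e, g}  B4 = {a, b, c, e, g}  B5 = {d, f, g, h, i}
Tree: B1–B2, B2–B3, B3–B4, B1–B5
The largest bag has 5 vertices, giving width 4; this decomposition certifies tw(G) ≤ 4. For the lower bound, the 5 vertices {a, c, d, e, g} are pairwise adjacent, and any tree decomposition puts a clique entirely inside one bag — forcing width ≥ 4. The upper and lower bounds meet at 4, so that is the treewidth.

4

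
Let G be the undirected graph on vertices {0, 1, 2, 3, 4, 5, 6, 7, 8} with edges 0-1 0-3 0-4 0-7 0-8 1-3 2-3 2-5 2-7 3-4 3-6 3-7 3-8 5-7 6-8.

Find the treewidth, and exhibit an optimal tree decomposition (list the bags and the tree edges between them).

Treewidth 2.
One such decomposition:
Bags: B1 = {0, 3, 7}  B2 = {2, 3, 7}  B3 = {2, 5, 7}  B4 = {0, 1, 3}  B5 = {0, 3, 4}  B6 = {0, 3, 8}  B7 = {3, 6, 8}
Tree: B1–B2, B2–B3, B1–B4, B1–B5, B5–B6, B6–B7

The largest bag has 3 vertices, giving width 2; this decomposition certifies tw(G) ≤ 2. On the other hand G contains the 3-clique {0, 3, 8}. A clique must lie in a single bag of any decomposition, so no decomposition can have width below 2. Therefore the treewidth is 2.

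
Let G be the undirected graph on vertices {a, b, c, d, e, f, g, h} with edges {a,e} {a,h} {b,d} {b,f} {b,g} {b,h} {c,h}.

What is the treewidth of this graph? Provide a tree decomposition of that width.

Treewidth 1.
Bags: B1 = {c, h}  B2 = {a, h}  B3 = {b, h}  B4 = {b, d}  B5 = {b, g}  B6 = {b, f}  B7 = {a, e}
Tree: B1–B2, B2–B3, B3–B4, B3–B5, B4–B6, B2–B7

Each bag holds 2 vertices, so the decomposition has width 1, which upper-bounds the treewidth. Any graph with an edge has treewidth ≥ 1, and G has the edge c–h. Combining the bounds, tw(G) = 1.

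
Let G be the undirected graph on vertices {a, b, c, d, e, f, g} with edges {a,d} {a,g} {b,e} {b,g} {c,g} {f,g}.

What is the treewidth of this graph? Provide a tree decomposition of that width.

The largest bag has 2 vertices, giving width 1; this decomposition certifies tw(G) ≤ 1. Since G has at least one edge (e.g. b–g), it is not an edgeless graph, so tw(G) ≥ 1. The upper and lower bounds meet at 1, so that is the treewidth.

Treewidth 1.
One such decomposition:
Bags: B1 = {b, g}  B2 = {a, g}  B3 = {b, e}  B4 = {f, g}  B5 = {a, d}  B6 = {c, g}
Tree: B1–B2, B1–B3, B1–B4, B2–B5, B4–B6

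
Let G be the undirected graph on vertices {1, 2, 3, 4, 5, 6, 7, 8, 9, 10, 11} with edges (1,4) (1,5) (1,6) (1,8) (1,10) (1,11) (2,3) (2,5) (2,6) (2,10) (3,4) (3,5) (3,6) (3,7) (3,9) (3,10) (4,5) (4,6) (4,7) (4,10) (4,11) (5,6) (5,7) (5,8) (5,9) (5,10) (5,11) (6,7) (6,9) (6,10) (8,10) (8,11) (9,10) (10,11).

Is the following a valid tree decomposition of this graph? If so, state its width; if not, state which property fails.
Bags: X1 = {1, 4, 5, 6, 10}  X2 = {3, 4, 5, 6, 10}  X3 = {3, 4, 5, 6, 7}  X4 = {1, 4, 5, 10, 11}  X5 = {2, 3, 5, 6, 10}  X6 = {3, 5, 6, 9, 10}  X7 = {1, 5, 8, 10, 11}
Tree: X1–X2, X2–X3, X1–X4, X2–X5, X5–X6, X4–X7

Yes; width 4.

Checking the three conditions: (i) the bags cover all of {1, 2, 3, 4, 5, 6, 7, 8, 9, 10, 11}; (ii) for each edge, some bag contains both endpoints; (iii) the bags containing any fixed vertex form a subtree. All hold, so the decomposition is valid with width 5 − 1 = 4.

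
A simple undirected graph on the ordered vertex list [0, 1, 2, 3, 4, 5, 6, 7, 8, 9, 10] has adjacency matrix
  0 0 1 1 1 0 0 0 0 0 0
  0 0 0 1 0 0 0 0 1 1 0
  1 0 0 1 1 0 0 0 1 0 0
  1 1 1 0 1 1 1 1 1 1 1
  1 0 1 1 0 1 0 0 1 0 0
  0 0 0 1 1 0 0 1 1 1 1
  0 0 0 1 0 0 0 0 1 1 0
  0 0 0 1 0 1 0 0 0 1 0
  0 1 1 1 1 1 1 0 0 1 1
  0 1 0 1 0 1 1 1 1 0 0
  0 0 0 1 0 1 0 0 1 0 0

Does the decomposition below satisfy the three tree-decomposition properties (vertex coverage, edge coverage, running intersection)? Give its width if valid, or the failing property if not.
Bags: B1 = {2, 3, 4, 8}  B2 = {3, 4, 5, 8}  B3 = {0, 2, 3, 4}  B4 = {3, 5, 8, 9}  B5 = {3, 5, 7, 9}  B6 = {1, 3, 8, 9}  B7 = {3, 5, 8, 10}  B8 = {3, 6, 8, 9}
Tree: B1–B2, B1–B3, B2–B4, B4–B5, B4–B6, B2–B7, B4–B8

Yes; width 3.

Checking the three conditions: (i) the bags cover all of {0, 1, 2, 3, 4, 5, 6, 7, 8, 9, 10}; (ii) for each edge, some bag contains both endpoints; (iii) the bags containing any fixed vertex form a subtree. All hold, so the decomposition is valid with width 4 − 1 = 3.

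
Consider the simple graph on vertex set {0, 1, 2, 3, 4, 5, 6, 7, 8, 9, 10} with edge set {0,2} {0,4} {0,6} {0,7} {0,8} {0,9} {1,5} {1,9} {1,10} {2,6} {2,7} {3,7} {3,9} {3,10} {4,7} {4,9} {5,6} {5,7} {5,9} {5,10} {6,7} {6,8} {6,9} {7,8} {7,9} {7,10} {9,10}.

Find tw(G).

3

A width-3 tree decomposition is:
Bags: B1 = {5, 6, 7, 9}  B2 = {0, 6, 7, 9}  B3 = {5, 7, 9, 10}  B4 = {0, 4, 7, 9}  B5 = {3, 7, 9, 10}  B6 = {0, 2, 6, 7}  B7 = {1, 5, 9, 10}  B8 = {0, 6, 7, 8}
Tree: B1–B2, B1–B3, B2–B4, B3–B5, B2–B6, B3–B7, B2–B8
Each bag holds 4 vertices, so the decomposition has width 3, which upper-bounds the treewidth. On the other hand G contains the 4-clique {1, 5, 9, 10}. A clique must lie in a single bag of any decomposition, so no decomposition can have width below 3. Combining the bounds, tw(G) = 3.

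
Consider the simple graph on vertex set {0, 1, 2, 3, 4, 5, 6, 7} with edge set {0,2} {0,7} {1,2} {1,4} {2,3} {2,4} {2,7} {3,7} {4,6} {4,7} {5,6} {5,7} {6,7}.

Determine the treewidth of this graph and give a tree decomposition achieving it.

Treewidth 2.
One such decomposition:
Bags: B1 = {4, 6, 7}  B2 = {2, 4, 7}  B3 = {2, 3, 7}  B4 = {5, 6, 7}  B5 = {0, 2, 7}  B6 = {1, 2, 4}
Tree: B1–B2, B2–B3, B1–B4, B2–B5, B2–B6

The largest bag has 3 vertices, giving width 2; this decomposition certifies tw(G) ≤ 2. Conversely, {1, 2, 4} is a clique of size 3, and the vertices of any clique must share a bag in every tree decomposition; so some bag has ≥ 3 vertices and tw(G) ≥ 2. Therefore the treewidth is 2.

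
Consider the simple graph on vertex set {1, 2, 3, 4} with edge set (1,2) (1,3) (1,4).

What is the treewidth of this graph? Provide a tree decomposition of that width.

Each bag holds 2 vertices, so the decomposition has width 1, which upper-bounds the treewidth. Any graph with an edge has treewidth ≥ 1, and G has the edge 1–3. Hence tw(G) = 1 exactly.

Treewidth 1.
Bags: B1 = {1, 3}  B2 = {1, 4}  B3 = {1, 2}
Tree: B1–B2, B1–B3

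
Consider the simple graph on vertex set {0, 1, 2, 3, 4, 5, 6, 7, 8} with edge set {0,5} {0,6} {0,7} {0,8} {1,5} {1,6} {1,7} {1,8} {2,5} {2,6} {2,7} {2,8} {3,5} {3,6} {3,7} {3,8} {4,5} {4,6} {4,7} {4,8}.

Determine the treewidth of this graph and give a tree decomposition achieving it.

Treewidth 4.
One optimal decomposition is:
Bags: B1 = {4, 5, 6, 7, 8}  B2 = {0, 5, 6, 7, 8}  B3 = {3, 5, 6, 7, 8}  B4 = {2, 5, 6, 7, 8}  B5 = {1, 5, 6, 7, 8}
Tree: B1–B2, B2–B3, B3–B4, B4–B5

The largest bag has 5 vertices, giving width 4; this decomposition certifies tw(G) ≤ 4. For the lower bound: the 5 vertex sets {4,6}, {0,8}, {3,7}, {5}, {2} are disjoint, each induces a connected subgraph, and every pair is joined by at least one edge of G. Contracting each set to a single vertex therefore yields K_{5} as a minor, and since treewidth is minor-monotone, tw(G) ≥ tw(K_{5}) = 4. Therefore the treewidth is 4.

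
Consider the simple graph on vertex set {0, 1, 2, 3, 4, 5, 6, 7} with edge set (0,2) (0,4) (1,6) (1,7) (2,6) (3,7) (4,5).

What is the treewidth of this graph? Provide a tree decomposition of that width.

Treewidth 1.
One optimal decomposition is:
Bags: B1 = {3, 7}  B2 = {1, 7}  B3 = {1, 6}  B4 = {2, 6}  B5 = {0, 2}  B6 = {0, 4}  B7 = {4, 5}
Tree: B1–B2, B2–B3, B3–B4, B4–B5, B5–B6, B6–B7

The largest bag has 2 vertices, giving width 1; this decomposition certifies tw(G) ≤ 1. Since G has at least one edge (e.g. 3–7), it is not an edgeless graph, so tw(G) ≥ 1. The upper and lower bounds meet at 1, so that is the treewidth.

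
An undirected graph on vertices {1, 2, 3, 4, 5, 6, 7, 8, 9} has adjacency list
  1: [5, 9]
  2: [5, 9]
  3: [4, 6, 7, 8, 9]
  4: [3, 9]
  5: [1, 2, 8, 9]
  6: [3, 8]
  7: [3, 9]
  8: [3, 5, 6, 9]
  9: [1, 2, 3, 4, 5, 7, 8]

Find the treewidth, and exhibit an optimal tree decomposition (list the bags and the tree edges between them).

Treewidth 2.
Bags: B1 = {3, 4, 9}  B2 = {3, 7, 9}  B3 = {3, 8, 9}  B4 = {3, 6, 8}  B5 = {5, 8, 9}  B6 = {2, 5, 9}  B7 = {1, 5, 9}
Tree: B1–B2, B1–B3, B3–B4, B3–B5, B5–B6, B5–B7

Every bag has size at most 3, so the width is 3 − 1 = 2 and tw(G) ≤ 2. For the lower bound, the 3 vertices {1, 5, 9} are pairwise adjacent, and any tree decomposition puts a clique entirely inside one bag — forcing width ≥ 2. Combining the bounds, tw(G) = 2.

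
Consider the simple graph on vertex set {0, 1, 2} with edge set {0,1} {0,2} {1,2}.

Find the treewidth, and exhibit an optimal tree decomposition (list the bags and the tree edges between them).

Treewidth 2.
Bags: B1 = {0, 1, 2}
Tree: (single bag)

A single bag containing all 3 vertices is trivially a valid decomposition of width 2. On the other hand G contains the 3-clique {0, 1, 2}. A clique must lie in a single bag of any decomposition, so no decomposition can have width below 2. Therefore the treewidth is 2.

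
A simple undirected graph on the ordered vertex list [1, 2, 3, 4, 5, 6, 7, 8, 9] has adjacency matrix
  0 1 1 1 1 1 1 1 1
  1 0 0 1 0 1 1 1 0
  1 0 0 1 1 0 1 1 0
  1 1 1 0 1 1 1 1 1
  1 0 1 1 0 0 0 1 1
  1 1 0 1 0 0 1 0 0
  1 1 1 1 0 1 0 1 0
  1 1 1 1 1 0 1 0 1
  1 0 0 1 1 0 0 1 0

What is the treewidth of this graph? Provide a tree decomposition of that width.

Treewidth 4.
One optimal decomposition is:
Bags: B1 = {1, 3, 4, 7, 8}  B2 = {1, 2, 4, 7, 8}  B3 = {1, 2, 4, 6, 7}  B4 = {1, 3, 4, 5, 8}  B5 = {1, 4, 5, 8, 9}
Tree: B1–B2, B2–B3, B1–B4, B4–B5

Each bag holds 5 vertices, so the decomposition has width 4, which upper-bounds the treewidth. Conversely, {1, 4, 5, 8, 9} is a clique of size 5, and the vertices of any clique must share a bag in every tree decomposition; so some bag has ≥ 5 vertices and tw(G) ≥ 4. The upper and lower bounds meet at 4, so that is the treewidth.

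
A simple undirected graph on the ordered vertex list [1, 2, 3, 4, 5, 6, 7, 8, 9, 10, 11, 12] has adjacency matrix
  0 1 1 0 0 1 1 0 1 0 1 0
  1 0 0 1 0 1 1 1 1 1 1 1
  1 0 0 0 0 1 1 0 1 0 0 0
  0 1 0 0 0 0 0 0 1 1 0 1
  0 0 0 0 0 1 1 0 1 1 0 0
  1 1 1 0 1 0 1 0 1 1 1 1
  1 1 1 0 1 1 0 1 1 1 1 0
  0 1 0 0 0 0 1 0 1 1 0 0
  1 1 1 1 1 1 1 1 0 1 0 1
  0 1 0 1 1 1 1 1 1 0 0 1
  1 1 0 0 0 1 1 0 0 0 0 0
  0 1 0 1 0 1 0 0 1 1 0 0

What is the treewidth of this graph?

A width-4 tree decomposition is:
Bags: B1 = {1, 2, 6, 7, 9}  B2 = {2, 6, 7, 9, 10}  B3 = {5, 6, 7, 9, 10}  B4 = {1, 3, 6, 7, 9}  B5 = {2, 7, 8, 9, 10}  B6 = {1, 2, 6, 7, 11}  B7 = {2, 6, 9, 10, 12}  B8 = {2, 4, 9, 10, 12}
Tree: B1–B2, B2–B3, B1–B4, B2–B5, B1–B6, B2–B7, B7–B8
The largest bag has 5 vertices, giving width 4; this decomposition certifies tw(G) ≤ 4. For the lower bound, the 5 vertices {1, 2, 6, 7, 9} are pairwise adjacent, and any tree decomposition puts a clique entirely inside one bag — forcing width ≥ 4. Hence tw(G) = 4 exactly.

4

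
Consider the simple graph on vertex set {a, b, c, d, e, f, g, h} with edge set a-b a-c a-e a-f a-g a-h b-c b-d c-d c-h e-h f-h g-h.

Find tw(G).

2

A width-2 tree decomposition is:
Bags: B1 = {a, b, c}  B2 = {a, c, h}  B3 = {b, c, d}  B4 = {a, f, h}  B5 = {a, e, h}  B6 = {a, g, h}
Tree: B1–B2, B1–B3, B2–B4, B4–B5, B5–B6
The largest bag has 3 vertices, giving width 2; this decomposition certifies tw(G) ≤ 2. For the lower bound, the 3 vertices {b, c, d} are pairwise adjacent, and any tree decomposition puts a clique entirely inside one bag — forcing width ≥ 2. Therefore the treewidth is 2.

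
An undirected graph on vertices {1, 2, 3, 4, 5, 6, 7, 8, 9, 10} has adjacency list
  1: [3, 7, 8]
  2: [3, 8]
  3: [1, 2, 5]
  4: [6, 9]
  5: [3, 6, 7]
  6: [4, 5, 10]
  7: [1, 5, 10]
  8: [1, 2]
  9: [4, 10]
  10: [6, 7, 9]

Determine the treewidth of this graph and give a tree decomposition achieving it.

Treewidth 2.
One such decomposition:
Bags: B1 = {4, 6, 9}  B2 = {6, 9, 10}  B3 = {5, 6, 10}  B4 = {5, 7, 10}  B5 = {3, 5, 7}  B6 = {1, 3, 7}  B7 = {1, 2, 3}  B8 = {1, 2, 8}
Tree: B1–B2, B2–B3, B3–B4, B4–B5, B5–B6, B6–B7, B7–B8

Each bag holds 3 vertices, so the decomposition has width 2, which upper-bounds the treewidth. The edges 4–9–10–6–4 form a cycle, so G is not a tree and its treewidth is at least 2. Combining the bounds, tw(G) = 2.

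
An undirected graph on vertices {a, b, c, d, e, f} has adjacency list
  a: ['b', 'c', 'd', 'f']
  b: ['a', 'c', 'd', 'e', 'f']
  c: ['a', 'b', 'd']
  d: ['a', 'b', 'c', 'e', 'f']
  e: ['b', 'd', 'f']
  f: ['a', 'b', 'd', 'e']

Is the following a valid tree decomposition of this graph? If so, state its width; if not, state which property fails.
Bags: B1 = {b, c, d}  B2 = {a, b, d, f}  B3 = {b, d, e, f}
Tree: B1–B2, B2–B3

A tree decomposition must satisfy three properties: every vertex lies in some bag; for every edge, both endpoints lie together in some bag; and for every vertex, the bags containing it form a connected subtree. Here edge (a,c) lies in no bag, so the decomposition is invalid.

No — edge (a,c) lies in no bag.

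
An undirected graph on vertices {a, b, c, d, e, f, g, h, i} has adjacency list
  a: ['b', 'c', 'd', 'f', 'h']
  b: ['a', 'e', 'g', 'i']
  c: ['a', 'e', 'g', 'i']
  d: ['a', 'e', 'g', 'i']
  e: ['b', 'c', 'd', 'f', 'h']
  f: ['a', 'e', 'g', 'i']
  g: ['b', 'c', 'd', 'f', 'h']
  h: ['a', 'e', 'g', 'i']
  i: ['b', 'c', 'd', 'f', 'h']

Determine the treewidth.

4

A width-4 tree decomposition is:
Bags: B1 = {a, d, e, g, i}  B2 = {a, e, g, h, i}  B3 = {a, b, e, g, i}  B4 = {a, e, f, g, i}  B5 = {a, c, e, g, i}
Tree: B1–B2, B2–B3, B3–B4, B4–B5
The largest bag has 5 vertices, giving width 4; this decomposition certifies tw(G) ≤ 4. For the lower bound: the 5 vertex sets {a,d}, {h,i}, {b,e}, {g}, {f} are disjoint, each induces a connected subgraph, and every pair is joined by at least one edge of G. Contracting each set to a single vertex therefore yields K_{5} as a minor, and since treewidth is minor-monotone, tw(G) ≥ tw(K_{5}) = 4. The upper and lower bounds meet at 4, so that is the treewidth.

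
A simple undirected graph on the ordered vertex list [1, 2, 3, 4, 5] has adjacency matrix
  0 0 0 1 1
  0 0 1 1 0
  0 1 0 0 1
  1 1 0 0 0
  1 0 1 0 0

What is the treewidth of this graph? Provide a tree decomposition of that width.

Every bag has size at most 3, so the width is 3 − 1 = 2 and tw(G) ≤ 2. For the lower bound, G contains the cycle 5–3–2–4–1–5, so G is not a forest; only forests have treewidth ≤ 1, hence tw(G) ≥ 2. The upper and lower bounds meet at 2, so that is the treewidth.

Treewidth 2.
Bags: B1 = {2, 3, 5}  B2 = {2, 4, 5}  B3 = {1, 4, 5}
Tree: B1–B2, B2–B3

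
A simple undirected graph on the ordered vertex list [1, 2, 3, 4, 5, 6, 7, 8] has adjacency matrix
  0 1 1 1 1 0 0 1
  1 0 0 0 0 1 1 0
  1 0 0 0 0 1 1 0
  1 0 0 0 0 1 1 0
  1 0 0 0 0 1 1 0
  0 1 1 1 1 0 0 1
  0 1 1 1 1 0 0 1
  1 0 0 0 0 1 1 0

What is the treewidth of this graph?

A width-3 tree decomposition is:
Bags: B1 = {1, 6, 7, 8}  B2 = {1, 2, 6, 7}  B3 = {1, 5, 6, 7}  B4 = {1, 3, 6, 7}  B5 = {1, 4, 6, 7}
Tree: B1–B2, B2–B3, B3–B4, B4–B5
Every bag has size at most 4, so the width is 4 − 1 = 3 and tw(G) ≤ 3. For the lower bound: the 4 vertex sets {6,8}, {1,2}, {7}, {5} are disjoint, each induces a connected subgraph, and every pair is joined by at least one edge of G. Contracting each set to a single vertex therefore yields K_{4} as a minor, and since treewidth is minor-monotone, tw(G) ≥ tw(K_{4}) = 3. Therefore the treewidth is 3.

3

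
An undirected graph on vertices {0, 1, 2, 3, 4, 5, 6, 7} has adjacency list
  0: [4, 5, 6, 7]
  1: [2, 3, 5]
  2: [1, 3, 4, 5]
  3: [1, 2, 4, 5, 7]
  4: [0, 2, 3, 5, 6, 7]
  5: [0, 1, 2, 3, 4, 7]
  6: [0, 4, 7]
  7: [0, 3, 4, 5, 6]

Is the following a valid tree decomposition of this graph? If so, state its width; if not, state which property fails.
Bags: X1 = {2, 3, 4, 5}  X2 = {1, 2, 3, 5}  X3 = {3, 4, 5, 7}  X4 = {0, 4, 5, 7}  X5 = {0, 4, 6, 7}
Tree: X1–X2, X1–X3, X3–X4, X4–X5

Yes; width 3.

Checking the three conditions: (i) the bags cover all of {0, 1, 2, 3, 4, 5, 6, 7}; (ii) for each edge, some bag contains both endpoints; (iii) the bags containing any fixed vertex form a subtree. All hold, so the decomposition is valid with width 4 − 1 = 3.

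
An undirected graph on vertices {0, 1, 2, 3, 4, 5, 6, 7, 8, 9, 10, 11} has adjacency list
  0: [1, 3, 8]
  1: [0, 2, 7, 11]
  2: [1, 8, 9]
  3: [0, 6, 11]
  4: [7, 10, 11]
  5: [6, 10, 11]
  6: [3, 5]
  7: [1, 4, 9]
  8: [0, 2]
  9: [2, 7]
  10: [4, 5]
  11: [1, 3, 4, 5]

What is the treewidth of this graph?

3

A width-3 tree decomposition is:
Bags: B1 = {3, 5, 6, 10}  B2 = {3, 5, 10, 11}  B3 = {3, 4, 10, 11}  B4 = {0, 3, 4, 11}  B5 = {0, 1, 4, 11}  B6 = {0, 1, 4, 7}  B7 = {0, 1, 7, 8}  B8 = {1, 2, 7, 8}  B9 = {2, 7, 8, 9}
Tree: B1–B2, B2–B3, B3–B4, B4–B5, B5–B6, B6–B7, B7–B8, B8–B9
Each bag holds 4 vertices, so the decomposition has width 3, which upper-bounds the treewidth. For the lower bound: the 4 vertex sets {5,6,10}, {3}, {11}, {0,1,4,7} are disjoint, each induces a connected subgraph, and every pair is joined by at least one edge of G. Contracting each set to a single vertex therefore yields K_{4} as a minor, and since treewidth is minor-monotone, tw(G) ≥ tw(K_{4}) = 3. Therefore the treewidth is 3.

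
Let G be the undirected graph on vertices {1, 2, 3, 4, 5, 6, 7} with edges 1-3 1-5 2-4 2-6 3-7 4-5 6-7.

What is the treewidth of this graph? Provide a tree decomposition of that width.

Treewidth 2.
One such decomposition:
Bags: B1 = {1, 4, 5}  B2 = {1, 3, 4}  B3 = {3, 4, 7}  B4 = {4, 6, 7}  B5 = {2, 4, 6}
Tree: B1–B2, B2–B3, B3–B4, B4–B5

The largest bag has 3 vertices, giving width 2; this decomposition certifies tw(G) ≤ 2. Since 4–5–1–3–7–6–2–4 is a cycle in G, G is not acyclic. Forests are exactly the graphs of treewidth ≤ 1, so tw(G) ≥ 2. The upper and lower bounds meet at 2, so that is the treewidth.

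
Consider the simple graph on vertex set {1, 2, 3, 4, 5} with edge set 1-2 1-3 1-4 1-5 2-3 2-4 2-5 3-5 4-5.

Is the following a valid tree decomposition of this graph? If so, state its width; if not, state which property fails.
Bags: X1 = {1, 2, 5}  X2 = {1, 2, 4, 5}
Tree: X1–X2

A tree decomposition must satisfy three properties: every vertex lies in some bag; for every edge, both endpoints lie together in some bag; and for every vertex, the bags containing it form a connected subtree. Here vertex 3 appears in no bag, so the decomposition is invalid.

No — vertex 3 appears in no bag.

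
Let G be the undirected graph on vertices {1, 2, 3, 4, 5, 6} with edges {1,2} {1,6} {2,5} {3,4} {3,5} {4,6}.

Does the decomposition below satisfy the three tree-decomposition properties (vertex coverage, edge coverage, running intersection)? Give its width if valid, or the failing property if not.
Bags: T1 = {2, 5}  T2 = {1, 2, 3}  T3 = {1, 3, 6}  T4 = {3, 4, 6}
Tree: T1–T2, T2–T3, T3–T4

No — edge (3,5) lies in no bag.

A tree decomposition must satisfy three properties: every vertex lies in some bag; for every edge, both endpoints lie together in some bag; and for every vertex, the bags containing it form a connected subtree. Here edge (3,5) lies in no bag, so the decomposition is invalid.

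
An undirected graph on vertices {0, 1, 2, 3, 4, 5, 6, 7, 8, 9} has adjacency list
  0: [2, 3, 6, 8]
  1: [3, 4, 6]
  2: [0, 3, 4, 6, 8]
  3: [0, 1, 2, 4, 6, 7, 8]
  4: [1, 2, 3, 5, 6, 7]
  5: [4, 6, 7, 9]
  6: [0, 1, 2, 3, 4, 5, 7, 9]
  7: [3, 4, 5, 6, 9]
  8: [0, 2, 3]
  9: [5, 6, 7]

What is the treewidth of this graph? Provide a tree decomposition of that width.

Every bag has size at most 4, so the width is 4 − 1 = 3 and tw(G) ≤ 3. Conversely, {0, 2, 3, 8} is a clique of size 4, and the vertices of any clique must share a bag in every tree decomposition; so some bag has ≥ 4 vertices and tw(G) ≥ 3. Combining the bounds, tw(G) = 3.

Treewidth 3.
One optimal decomposition is:
Bags: B1 = {0, 2, 3, 6}  B2 = {2, 3, 4, 6}  B3 = {1, 3, 4, 6}  B4 = {3, 4, 6, 7}  B5 = {4, 5, 6, 7}  B6 = {0, 2, 3, 8}  B7 = {5, 6, 7, 9}
Tree: B1–B2, B2–B3, B2–B4, B4–B5, B1–B6, B5–B7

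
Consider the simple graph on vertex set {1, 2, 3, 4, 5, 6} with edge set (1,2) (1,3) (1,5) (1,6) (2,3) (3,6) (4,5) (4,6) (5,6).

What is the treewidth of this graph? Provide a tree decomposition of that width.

Treewidth 2.
One optimal decomposition is:
Bags: B1 = {1, 5, 6}  B2 = {4, 5, 6}  B3 = {1, 3, 6}  B4 = {1, 2, 3}
Tree: B1–B2, B1–B3, B3–B4

Every bag has size at most 3, so the width is 3 − 1 = 2 and tw(G) ≤ 2. On the other hand G contains the 3-clique {1, 2, 3}. A clique must lie in a single bag of any decomposition, so no decomposition can have width below 2. Therefore the treewidth is 2.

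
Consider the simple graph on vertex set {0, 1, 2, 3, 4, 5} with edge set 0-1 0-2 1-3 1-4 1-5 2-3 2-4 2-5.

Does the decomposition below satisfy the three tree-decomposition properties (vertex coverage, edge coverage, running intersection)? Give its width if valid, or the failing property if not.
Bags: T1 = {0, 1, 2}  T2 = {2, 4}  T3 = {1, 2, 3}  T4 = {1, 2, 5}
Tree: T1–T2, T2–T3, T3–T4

A tree decomposition must satisfy three properties: every vertex lies in some bag; for every edge, both endpoints lie together in some bag; and for every vertex, the bags containing it form a connected subtree. Here edge (1,4) lies in no bag, so the decomposition is invalid.

No — edge (1,4) lies in no bag.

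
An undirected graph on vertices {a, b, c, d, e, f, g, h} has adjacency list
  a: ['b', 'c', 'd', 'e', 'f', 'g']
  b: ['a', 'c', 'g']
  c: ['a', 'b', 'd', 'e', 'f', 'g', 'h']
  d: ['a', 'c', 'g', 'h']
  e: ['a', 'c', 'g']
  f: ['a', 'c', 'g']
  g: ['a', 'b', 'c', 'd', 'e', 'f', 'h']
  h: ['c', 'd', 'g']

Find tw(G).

A width-3 tree decomposition is:
Bags: B1 = {c, d, g, h}  B2 = {a, c, d, g}  B3 = {a, b, c, g}  B4 = {a, c, f, g}  B5 = {a, c, e, g}
Tree: B1–B2, B2–B3, B2–B4, B4–B5
Every bag has size at most 4, so the width is 4 − 1 = 3 and tw(G) ≤ 3. On the other hand G contains the 4-clique {c, d, g, h}. A clique must lie in a single bag of any decomposition, so no decomposition can have width below 3. Therefore the treewidth is 3.

3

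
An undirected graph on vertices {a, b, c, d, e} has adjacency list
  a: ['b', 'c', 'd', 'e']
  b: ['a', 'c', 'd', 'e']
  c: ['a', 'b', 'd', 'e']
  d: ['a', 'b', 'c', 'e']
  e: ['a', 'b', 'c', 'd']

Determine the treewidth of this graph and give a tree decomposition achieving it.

With just one bag of size 5, the width is 5 − 1 = 4, so tw(G) ≤ 4. Conversely, {a, b, c, d, e} is a clique of size 5, and the vertices of any clique must share a bag in every tree decomposition; so some bag has ≥ 5 vertices and tw(G) ≥ 4. Hence tw(G) = 4 exactly.

Treewidth 4.
Bags: B1 = {a, b, c, d, e}
Tree: (single bag)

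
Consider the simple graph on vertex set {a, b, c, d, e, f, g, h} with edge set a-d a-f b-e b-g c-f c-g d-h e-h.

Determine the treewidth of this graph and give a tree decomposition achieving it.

Treewidth 2.
Bags: B1 = {b, e, g}  B2 = {c, e, g}  B3 = {c, e, f}  B4 = {a, e, f}  B5 = {a, d, e}  B6 = {d, e, h}
Tree: B1–B2, B2–B3, B3–B4, B4–B5, B5–B6

Every bag has size at most 3, so the width is 3 − 1 = 2 and tw(G) ≤ 2. For the lower bound, G contains the cycle e–b–g–c–f–a–d–h–e, so G is not a forest; only forests have treewidth ≤ 1, hence tw(G) ≥ 2. Hence tw(G) = 2 exactly.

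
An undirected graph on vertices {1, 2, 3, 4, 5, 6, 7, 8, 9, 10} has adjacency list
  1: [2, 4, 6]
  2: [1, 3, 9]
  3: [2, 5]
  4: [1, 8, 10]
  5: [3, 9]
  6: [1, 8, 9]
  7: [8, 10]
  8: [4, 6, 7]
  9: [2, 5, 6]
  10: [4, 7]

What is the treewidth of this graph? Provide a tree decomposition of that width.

Treewidth 2.
One such decomposition:
Bags: B1 = {2, 3, 5}  B2 = {2, 5, 9}  B3 = {1, 2, 9}  B4 = {1, 6, 9}  B5 = {1, 4, 6}  B6 = {4, 6, 8}  B7 = {4, 8, 10}  B8 = {7, 8, 10}
Tree: B1–B2, B2–B3, B3–B4, B4–B5, B5–B6, B6–B7, B7–B8

Each bag holds 3 vertices, so the decomposition has width 2, which upper-bounds the treewidth. For the lower bound, G contains the cycle 3–5–9–2–3, so G is not a forest; only forests have treewidth ≤ 1, hence tw(G) ≥ 2. Hence tw(G) = 2 exactly.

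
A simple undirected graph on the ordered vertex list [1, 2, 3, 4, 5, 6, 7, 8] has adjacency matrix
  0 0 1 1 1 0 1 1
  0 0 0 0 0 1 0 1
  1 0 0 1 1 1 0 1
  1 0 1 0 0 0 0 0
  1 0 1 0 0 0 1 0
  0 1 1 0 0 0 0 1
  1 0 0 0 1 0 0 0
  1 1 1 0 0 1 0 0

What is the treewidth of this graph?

2

A width-2 tree decomposition is:
Bags: B1 = {1, 5, 7}  B2 = {1, 3, 5}  B3 = {1, 3, 8}  B4 = {3, 6, 8}  B5 = {2, 6, 8}  B6 = {1, 3, 4}
Tree: B1–B2, B2–B3, B3–B4, B4–B5, B3–B6
The largest bag has 3 vertices, giving width 2; this decomposition certifies tw(G) ≤ 2. For the lower bound, the 3 vertices {1, 3, 8} are pairwise adjacent, and any tree decomposition puts a clique entirely inside one bag — forcing width ≥ 2. Combining the bounds, tw(G) = 2.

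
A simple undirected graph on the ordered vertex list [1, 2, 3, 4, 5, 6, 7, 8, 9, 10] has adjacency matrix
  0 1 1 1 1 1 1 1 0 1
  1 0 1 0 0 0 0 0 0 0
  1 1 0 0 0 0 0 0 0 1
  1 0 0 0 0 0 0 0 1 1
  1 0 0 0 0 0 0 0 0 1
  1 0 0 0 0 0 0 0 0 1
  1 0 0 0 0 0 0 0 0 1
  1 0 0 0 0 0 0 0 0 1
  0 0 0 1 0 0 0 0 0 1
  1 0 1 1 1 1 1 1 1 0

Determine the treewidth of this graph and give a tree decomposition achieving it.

The largest bag has 3 vertices, giving width 2; this decomposition certifies tw(G) ≤ 2. Conversely, {1, 2, 3} is a clique of size 3, and the vertices of any clique must share a bag in every tree decomposition; so some bag has ≥ 3 vertices and tw(G) ≥ 2. Combining the bounds, tw(G) = 2.

Treewidth 2.
Bags: B1 = {1, 7, 10}  B2 = {1, 4, 10}  B3 = {1, 3, 10}  B4 = {1, 5, 10}  B5 = {1, 2, 3}  B6 = {1, 6, 10}  B7 = {1, 8, 10}  B8 = {4, 9, 10}
Tree: B1–B2, B2–B3, B2–B4, B3–B5, B1–B6, B6–B7, B2–B8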